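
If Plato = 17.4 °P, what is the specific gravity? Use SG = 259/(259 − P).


SG = 259/(259 − 17.4)

1.0720


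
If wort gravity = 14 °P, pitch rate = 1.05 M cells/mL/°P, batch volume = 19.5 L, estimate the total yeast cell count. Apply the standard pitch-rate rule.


cells (billions) = rate · V_L · °P
cells = 1.05 · 19.5 · 14

286.6500 billion cells


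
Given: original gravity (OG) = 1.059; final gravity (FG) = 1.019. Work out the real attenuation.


AA = (OG−FG)/(OG−1)·100;  RA = AA·0.8192
AA = (1.059 − 1.019)/(1.059 − 1)·100 = 67.7966
RA = 67.7966·0.8192

55.5390 %


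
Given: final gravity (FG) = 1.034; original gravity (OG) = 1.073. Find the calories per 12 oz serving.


ABW = (OG−FG)·131.25·0.79/FG;  °P = 259 − 259/SG (for OG→OE and FG→AE);  RE = 0.1808·OE + 0.8192·AE;  Cal = (6.9·ABW + 4·(RE−0.1))·FG·3.55
ABW = (1.073 − 1.034)·131.25·0.79/1.034 = 3.9108
OE = 259 − 259/1.073 = 17.6207 °P
AE = 259 − 259/1.034 = 8.5164 °P
RE = 0.1808·17.6207 + 0.8192·8.5164 = 10.1625 °P
Cal = (6.9·3.9108 + 4·(10.1625−0.1))·1.034·3.55

246.7987 kcal


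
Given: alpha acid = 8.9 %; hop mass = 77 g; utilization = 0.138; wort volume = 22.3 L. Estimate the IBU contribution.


IBU = (α/100)·mass·U·1000 / V
IBU = (8.9/100)·77·0.138·1000 / 22.3

42.4087 IBU


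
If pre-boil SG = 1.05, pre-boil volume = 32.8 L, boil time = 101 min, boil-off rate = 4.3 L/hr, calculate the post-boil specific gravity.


V_post = V_pre − rate·(t/60);  SG_post = 1 + (SG_pre−1)·V_pre/V_post
V_post = 32.8 − 4.3·(101/60) = 25.5617
SG_post = 1 + (1.05 − 1)·32.8/25.5617

1.0642


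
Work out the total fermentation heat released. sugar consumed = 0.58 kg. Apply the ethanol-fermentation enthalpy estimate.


Q = m_sugar · 590 kJ/kg
Q = 0.58 · 590

342.2000 kJ


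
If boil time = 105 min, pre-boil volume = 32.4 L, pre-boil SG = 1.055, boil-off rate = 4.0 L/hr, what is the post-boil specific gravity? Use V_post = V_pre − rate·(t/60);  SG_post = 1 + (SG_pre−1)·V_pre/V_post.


V_post = 32.4 − 4.0·(105/60) = 25.4000
SG_post = 1 + (1.055 − 1)·32.4/25.4000

1.0702


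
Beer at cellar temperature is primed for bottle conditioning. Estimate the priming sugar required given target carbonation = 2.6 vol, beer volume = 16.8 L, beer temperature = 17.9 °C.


residual = 14.695·(0.01821 + 0.09011·e^(−0.04·T));  sugar = (target − residual)·4.0·V
residual = 14.695·(0.01821 + 0.09011·e^(−0.04·17.9)) = 0.9147
sugar = (2.6 − 0.9147)·4.0·16.8

113.2508 g


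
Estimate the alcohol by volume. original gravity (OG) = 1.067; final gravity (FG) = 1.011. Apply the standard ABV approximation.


ABV = (OG − FG) · 131.25
ABV = (1.067 − 1.011) · 131.25

7.3500 % ABV


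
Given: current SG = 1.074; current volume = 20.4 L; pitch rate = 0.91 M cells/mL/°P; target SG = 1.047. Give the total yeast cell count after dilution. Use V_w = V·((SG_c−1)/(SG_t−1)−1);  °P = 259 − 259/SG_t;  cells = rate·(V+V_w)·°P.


V_w = 20.4·((1.074−1)/(1.047−1)−1) = 11.7191
V_final = 20.4 + 11.7191 = 32.1191
°P = 259 − 259/1.047 = 11.6266
cells = 0.91·32.1191·11.6266

339.8258 billion cells


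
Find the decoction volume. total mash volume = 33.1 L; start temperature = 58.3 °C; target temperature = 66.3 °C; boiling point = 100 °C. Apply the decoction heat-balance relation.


V_dec = V_total·(T_target − T_start)/(T_boil − T_start)
V_dec = 33.1·(66.3 − 58.3)/(100 − 58.3)

6.3501 L


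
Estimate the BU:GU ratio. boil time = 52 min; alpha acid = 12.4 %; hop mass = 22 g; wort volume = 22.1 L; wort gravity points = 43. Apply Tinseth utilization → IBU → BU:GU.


U = 1.65·0.000125^(GP/1000)·(1−e^(−0.04t))/4.15;  IBU = (α/100)·m·U·1000/V;  BU:GU = IBU/GP
U = 1.65·0.000125^(43/1000)·(1−e^(−0.04·52))/4.15 = 0.2364
IBU = (12.4/100)·22·0.2364·1000/22.1 = 29.1808
BU:GU = 29.1808/43

0.6786


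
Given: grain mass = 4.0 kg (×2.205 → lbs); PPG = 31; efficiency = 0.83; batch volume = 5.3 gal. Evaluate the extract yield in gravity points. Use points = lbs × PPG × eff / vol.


lbs = 4.0 × 2.205 = 8.8200
points = 8.8200 × 31 × 0.83 / 5.3

42.8186 points


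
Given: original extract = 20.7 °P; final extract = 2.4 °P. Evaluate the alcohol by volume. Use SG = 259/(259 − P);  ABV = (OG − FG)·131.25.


OG = 259/(259 − 20.7) = 1.0869
FG = 259/(259 − 2.4) = 1.0094
ABV = (1.0869 − 1.0094)·131.25

10.1735 % ABV


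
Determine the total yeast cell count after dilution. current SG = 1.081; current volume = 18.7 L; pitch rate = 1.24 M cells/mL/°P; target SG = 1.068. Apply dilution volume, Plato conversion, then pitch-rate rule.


V_w = V·((SG_c−1)/(SG_t−1)−1);  °P = 259 − 259/SG_t;  cells = rate·(V+V_w)·°P
V_w = 18.7·((1.081−1)/(1.068−1)−1) = 3.5750
V_final = 18.7 + 3.5750 = 22.2750
°P = 259 − 259/1.068 = 16.4906
cells = 1.24·22.2750·16.4906

455.4879 billion cells


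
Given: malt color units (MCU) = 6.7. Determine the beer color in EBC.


SRM = 1.4922·MCU^0.6859;  EBC = SRM·1.97
SRM = 1.4922·6.7^0.6859 = 5.5009
EBC = 5.5009·1.97

10.8367 EBC


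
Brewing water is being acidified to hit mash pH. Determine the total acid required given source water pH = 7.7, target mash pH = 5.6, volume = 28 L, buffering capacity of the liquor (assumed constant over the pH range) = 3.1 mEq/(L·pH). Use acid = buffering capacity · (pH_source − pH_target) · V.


acid = 3.1 · (7.7 − 5.6) · 28

182.2800 mEq


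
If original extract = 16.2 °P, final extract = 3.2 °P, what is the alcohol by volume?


SG = 259/(259 − P);  ABV = (OG − FG)·131.25
OG = 259/(259 − 16.2) = 1.0667
FG = 259/(259 − 3.2) = 1.0125
ABV = (1.0667 − 1.0125)·131.25

7.1153 % ABV


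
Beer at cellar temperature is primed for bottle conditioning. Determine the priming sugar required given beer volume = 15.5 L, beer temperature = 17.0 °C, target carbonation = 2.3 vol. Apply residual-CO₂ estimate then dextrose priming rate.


residual = 14.695·(0.01821 + 0.09011·e^(−0.04·T));  sugar = (target − residual)·4.0·V
residual = 14.695·(0.01821 + 0.09011·e^(−0.04·17.0)) = 0.9384
sugar = (2.3 − 0.9384)·4.0·15.5

84.4166 g


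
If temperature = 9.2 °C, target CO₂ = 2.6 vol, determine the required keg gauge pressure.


psi = vols/(0.01821 + 0.09011·e^(−0.04·T)) − 14.695
psi = 2.6/(0.01821 + 0.09011·e^(−0.04·9.2)) − 14.695

17.5724 psi


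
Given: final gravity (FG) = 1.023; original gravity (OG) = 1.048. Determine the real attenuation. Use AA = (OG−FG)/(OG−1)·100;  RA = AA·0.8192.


AA = (1.048 − 1.023)/(1.048 − 1)·100 = 52.0833
RA = 52.0833·0.8192

42.6667 %


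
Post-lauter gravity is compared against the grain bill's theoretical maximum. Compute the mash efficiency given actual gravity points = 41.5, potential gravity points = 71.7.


efficiency = actual / potential × 100
efficiency = 41.5 / 71.7 × 100

57.8801 %


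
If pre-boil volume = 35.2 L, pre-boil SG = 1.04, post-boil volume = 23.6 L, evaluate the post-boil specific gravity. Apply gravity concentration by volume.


SG_post = 1 + (SG_pre − 1)·V_pre/V_post
pts_pre = (1.04 − 1)·1000 = 40.0000
pts_post = 40.0000·35.2/23.6 = 59.6610
SG_post = 1 + 59.6610/1000

1.0597


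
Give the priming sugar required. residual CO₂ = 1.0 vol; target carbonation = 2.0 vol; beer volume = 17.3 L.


sugar = (target − residual)·4.0·V
sugar = (2.0 − 1.0)·4.0·17.3

69.2000 g


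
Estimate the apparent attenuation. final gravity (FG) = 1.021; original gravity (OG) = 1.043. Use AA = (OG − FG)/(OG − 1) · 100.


AA = (1.043 − 1.021)/(1.043 − 1) · 100

51.1628 %


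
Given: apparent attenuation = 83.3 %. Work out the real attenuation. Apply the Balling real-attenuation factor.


RA = AA · 0.8192
RA = 83.3 · 0.8192

68.2394 %


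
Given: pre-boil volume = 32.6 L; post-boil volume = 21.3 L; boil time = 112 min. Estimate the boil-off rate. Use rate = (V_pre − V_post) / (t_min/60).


rate = (32.6 − 21.3) / (112/60)

6.0536 L/hr


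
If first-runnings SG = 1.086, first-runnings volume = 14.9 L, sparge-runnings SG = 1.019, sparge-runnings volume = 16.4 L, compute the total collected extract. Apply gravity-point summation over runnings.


total = Σ (SG_i − 1)·1000·V_i
first = (1.086 − 1)·1000·14.9 = 1281.4000
sparge = (1.019 − 1)·1000·16.4 = 311.6000
total = 1281.4000 + 311.6000

1593.0000 gravity·L


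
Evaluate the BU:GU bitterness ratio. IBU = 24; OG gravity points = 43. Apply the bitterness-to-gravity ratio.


BU:GU = IBU / OG_points
BU:GU = 24 / 43

0.5581


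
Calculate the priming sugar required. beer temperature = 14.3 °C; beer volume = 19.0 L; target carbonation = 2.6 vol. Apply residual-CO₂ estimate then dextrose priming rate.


residual = 14.695·(0.01821 + 0.09011·e^(−0.04·T));  sugar = (target − residual)·4.0·V
residual = 14.695·(0.01821 + 0.09011·e^(−0.04·14.3)) = 1.0149
sugar = (2.6 − 1.0149)·4.0·19.0

120.4638 g


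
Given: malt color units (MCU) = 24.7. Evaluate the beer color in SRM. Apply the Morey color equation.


SRM = 1.4922 · MCU^0.6859
SRM = 1.4922 · 24.7^0.6859

13.4610 SRM


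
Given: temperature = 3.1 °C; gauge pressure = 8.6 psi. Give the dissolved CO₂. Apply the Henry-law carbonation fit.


vols = (P + 14.695)·(0.01821 + 0.09011·e^(−0.04·T))
vols = (8.6 + 14.695)·(0.01821 + 0.09011·e^(−0.04·3.1))

2.2785 volumes


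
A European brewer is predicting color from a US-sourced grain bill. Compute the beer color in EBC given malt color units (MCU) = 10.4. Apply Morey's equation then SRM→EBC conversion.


SRM = 1.4922·MCU^0.6859;  EBC = SRM·1.97
SRM = 1.4922·10.4^0.6859 = 7.4372
EBC = 7.4372·1.97

14.6513 EBC


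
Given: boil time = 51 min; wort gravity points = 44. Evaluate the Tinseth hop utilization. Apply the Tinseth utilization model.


U = 1.65·0.000125^(GP/1000) · (1 − e^(−0.04·t))/4.15
bigness = 1.65·0.000125^(44/1000) = 1.1111
boil_factor = (1 − e^(−0.04·51))/4.15 = 0.2096
U = 1.1111 · 0.2096

0.2329


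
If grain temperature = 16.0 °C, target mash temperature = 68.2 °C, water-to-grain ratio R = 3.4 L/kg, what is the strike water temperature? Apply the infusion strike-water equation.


T_strike = (0.41/R)·(T_mash − T_grain) + T_mash
T_strike = (0.41/3.4)·(68.2 − 16.0) + 68.2

74.4947 °C


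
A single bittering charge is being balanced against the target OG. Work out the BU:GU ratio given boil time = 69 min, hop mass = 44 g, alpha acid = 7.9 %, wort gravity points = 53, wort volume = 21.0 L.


U = 1.65·0.000125^(GP/1000)·(1−e^(−0.04t))/4.15;  IBU = (α/100)·m·U·1000/V;  BU:GU = IBU/GP
U = 1.65·0.000125^(53/1000)·(1−e^(−0.04·69))/4.15 = 0.2313
IBU = (7.9/100)·44·0.2313·1000/21.0 = 38.2857
BU:GU = 38.2857/53

0.7224


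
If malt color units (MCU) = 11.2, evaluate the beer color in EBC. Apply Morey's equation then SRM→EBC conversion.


SRM = 1.4922·MCU^0.6859;  EBC = SRM·1.97
SRM = 1.4922·11.2^0.6859 = 7.8250
EBC = 7.8250·1.97

15.4153 EBC


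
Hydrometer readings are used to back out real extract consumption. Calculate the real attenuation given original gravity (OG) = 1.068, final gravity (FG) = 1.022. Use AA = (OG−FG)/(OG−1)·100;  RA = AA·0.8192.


AA = (1.068 − 1.022)/(1.068 − 1)·100 = 67.6471
RA = 67.6471·0.8192

55.4165 %


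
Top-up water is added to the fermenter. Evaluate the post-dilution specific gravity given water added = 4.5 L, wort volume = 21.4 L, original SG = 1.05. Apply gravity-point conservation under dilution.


SG_new = 1 + (SG_old − 1)·V_old/(V_old + V_water)
pts = (1.05 − 1)·1000·21.4/(21.4 + 4.5) = 41.3127
SG_new = 1 + 41.3127/1000

1.0413


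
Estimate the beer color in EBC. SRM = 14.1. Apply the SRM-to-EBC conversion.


EBC = SRM · 1.97
EBC = 14.1 · 1.97

27.7770 EBC


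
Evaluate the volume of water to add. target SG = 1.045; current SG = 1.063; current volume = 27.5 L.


V_water = V·((SG_curr − 1)/(SG_target − 1) − 1)
V_water = 27.5·((1.063 − 1)/(1.045 − 1) − 1)

11.0000 L


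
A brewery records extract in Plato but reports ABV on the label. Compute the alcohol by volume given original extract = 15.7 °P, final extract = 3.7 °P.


SG = 259/(259 − P);  ABV = (OG − FG)·131.25
OG = 259/(259 − 15.7) = 1.0645
FG = 259/(259 − 3.7) = 1.0145
ABV = (1.0645 − 1.0145)·131.25

6.5673 % ABV


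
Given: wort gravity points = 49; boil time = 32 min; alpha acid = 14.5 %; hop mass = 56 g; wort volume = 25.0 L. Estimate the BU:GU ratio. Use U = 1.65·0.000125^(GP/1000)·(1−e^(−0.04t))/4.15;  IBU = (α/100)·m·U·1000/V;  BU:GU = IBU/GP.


U = 1.65·0.000125^(49/1000)·(1−e^(−0.04·32))/4.15 = 0.1848
IBU = (14.5/100)·56·0.1848·1000/25.0 = 60.0227
BU:GU = 60.0227/49

1.2250


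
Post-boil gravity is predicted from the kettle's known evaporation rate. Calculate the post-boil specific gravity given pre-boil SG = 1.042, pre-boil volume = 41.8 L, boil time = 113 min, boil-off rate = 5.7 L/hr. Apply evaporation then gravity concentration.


V_post = V_pre − rate·(t/60);  SG_post = 1 + (SG_pre−1)·V_pre/V_post
V_post = 41.8 − 5.7·(113/60) = 31.0650
SG_post = 1 + (1.042 − 1)·41.8/31.0650

1.0565


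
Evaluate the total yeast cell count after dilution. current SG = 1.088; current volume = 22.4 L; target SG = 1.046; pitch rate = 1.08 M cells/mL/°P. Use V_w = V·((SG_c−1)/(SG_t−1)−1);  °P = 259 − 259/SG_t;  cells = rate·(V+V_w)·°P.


V_w = 22.4·((1.088−1)/(1.046−1)−1) = 20.4522
V_final = 22.4 + 20.4522 = 42.8522
°P = 259 − 259/1.046 = 11.3901
cells = 1.08·42.8522·11.3901

527.1358 billion cells


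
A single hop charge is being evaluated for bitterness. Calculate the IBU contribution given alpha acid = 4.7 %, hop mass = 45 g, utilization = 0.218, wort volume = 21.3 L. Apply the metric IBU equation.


IBU = (α/100)·mass·U·1000 / V
IBU = (4.7/100)·45·0.218·1000 / 21.3

21.6465 IBU


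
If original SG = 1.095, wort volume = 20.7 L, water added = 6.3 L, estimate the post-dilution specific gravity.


SG_new = 1 + (SG_old − 1)·V_old/(V_old + V_water)
pts = (1.095 − 1)·1000·20.7/(20.7 + 6.3) = 72.8333
SG_new = 1 + 72.8333/1000

1.0728


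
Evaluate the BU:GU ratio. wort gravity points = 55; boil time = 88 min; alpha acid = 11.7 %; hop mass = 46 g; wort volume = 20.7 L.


U = 1.65·0.000125^(GP/1000)·(1−e^(−0.04t))/4.15;  IBU = (α/100)·m·U·1000/V;  BU:GU = IBU/GP
U = 1.65·0.000125^(55/1000)·(1−e^(−0.04·88))/4.15 = 0.2354
IBU = (11.7/100)·46·0.2354·1000/20.7 = 61.1914
BU:GU = 61.1914/55

1.1126


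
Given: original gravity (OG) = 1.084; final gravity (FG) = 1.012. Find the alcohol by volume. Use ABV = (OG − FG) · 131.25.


ABV = (1.084 − 1.012) · 131.25

9.4500 % ABV


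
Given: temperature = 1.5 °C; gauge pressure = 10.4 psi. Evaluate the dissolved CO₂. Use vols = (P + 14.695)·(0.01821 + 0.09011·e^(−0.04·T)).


vols = (10.4 + 14.695)·(0.01821 + 0.09011·e^(−0.04·1.5))

2.5866 volumes


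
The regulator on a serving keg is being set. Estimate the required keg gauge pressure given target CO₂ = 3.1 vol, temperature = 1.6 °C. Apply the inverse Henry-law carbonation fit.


psi = vols/(0.01821 + 0.09011·e^(−0.04·T)) − 14.695
psi = 3.1/(0.01821 + 0.09011·e^(−0.04·1.6)) − 14.695

15.4801 psi


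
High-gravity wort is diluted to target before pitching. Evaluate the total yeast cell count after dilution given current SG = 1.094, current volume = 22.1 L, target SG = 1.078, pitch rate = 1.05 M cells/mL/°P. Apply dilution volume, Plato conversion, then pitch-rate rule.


V_w = V·((SG_c−1)/(SG_t−1)−1);  °P = 259 − 259/SG_t;  cells = rate·(V+V_w)·°P
V_w = 22.1·((1.094−1)/(1.078−1)−1) = 4.5333
V_final = 22.1 + 4.5333 = 26.6333
°P = 259 − 259/1.078 = 18.7403
cells = 1.05·26.6333·18.7403

524.0714 billion cells


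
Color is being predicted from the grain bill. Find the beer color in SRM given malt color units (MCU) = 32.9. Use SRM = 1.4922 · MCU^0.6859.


SRM = 1.4922 · 32.9^0.6859

16.3860 SRM


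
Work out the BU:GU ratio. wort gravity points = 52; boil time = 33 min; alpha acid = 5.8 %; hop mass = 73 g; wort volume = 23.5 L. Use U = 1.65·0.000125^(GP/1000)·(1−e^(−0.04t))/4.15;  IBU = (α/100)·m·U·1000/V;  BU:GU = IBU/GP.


U = 1.65·0.000125^(52/1000)·(1−e^(−0.04·33))/4.15 = 0.1826
IBU = (5.8/100)·73·0.1826·1000/23.5 = 32.8989
BU:GU = 32.8989/52

0.6327


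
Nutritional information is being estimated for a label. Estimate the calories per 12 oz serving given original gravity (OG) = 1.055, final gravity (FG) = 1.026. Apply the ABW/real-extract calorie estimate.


ABW = (OG−FG)·131.25·0.79/FG;  °P = 259 − 259/SG (for OG→OE and FG→AE);  RE = 0.1808·OE + 0.8192·AE;  Cal = (6.9·ABW + 4·(RE−0.1))·FG·3.55
ABW = (1.055 − 1.026)·131.25·0.79/1.026 = 2.9307
OE = 259 − 259/1.055 = 13.5024 °P
AE = 259 − 259/1.026 = 6.5634 °P
RE = 0.1808·13.5024 + 0.8192·6.5634 = 7.8179 °P
Cal = (6.9·2.9307 + 4·(7.8179−0.1))·1.026·3.55

186.0990 kcal


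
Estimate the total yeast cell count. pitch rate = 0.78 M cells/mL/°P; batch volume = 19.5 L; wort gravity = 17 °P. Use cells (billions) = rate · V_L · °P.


cells = 0.78 · 19.5 · 17

258.5700 billion cells


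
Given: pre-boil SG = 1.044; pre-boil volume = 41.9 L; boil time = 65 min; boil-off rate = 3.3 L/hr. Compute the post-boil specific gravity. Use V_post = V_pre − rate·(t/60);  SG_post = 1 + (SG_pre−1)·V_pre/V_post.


V_post = 41.9 − 3.3·(65/60) = 38.3250
SG_post = 1 + (1.044 − 1)·41.9/38.3250

1.0481


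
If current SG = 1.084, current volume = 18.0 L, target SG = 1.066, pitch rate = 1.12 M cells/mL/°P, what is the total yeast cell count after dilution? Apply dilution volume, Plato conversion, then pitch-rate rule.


V_w = V·((SG_c−1)/(SG_t−1)−1);  °P = 259 − 259/SG_t;  cells = rate·(V+V_w)·°P
V_w = 18.0·((1.084−1)/(1.066−1)−1) = 4.9091
V_final = 18.0 + 4.9091 = 22.9091
°P = 259 − 259/1.066 = 16.0356
cells = 1.12·22.9091·16.0356

411.4456 billion cells


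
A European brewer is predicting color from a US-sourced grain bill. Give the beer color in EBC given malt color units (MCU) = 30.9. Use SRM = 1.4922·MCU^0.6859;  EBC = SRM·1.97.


SRM = 1.4922·30.9^0.6859 = 15.6960
EBC = 15.6960·1.97

30.9212 EBC


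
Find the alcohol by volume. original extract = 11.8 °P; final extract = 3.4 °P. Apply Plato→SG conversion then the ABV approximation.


SG = 259/(259 − P);  ABV = (OG − FG)·131.25
OG = 259/(259 − 11.8) = 1.0477
FG = 259/(259 − 3.4) = 1.0133
ABV = (1.0477 − 1.0133)·131.25

4.5193 % ABV


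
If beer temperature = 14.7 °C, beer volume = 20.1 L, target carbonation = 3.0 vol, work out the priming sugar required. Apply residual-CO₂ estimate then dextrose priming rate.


residual = 14.695·(0.01821 + 0.09011·e^(−0.04·T));  sugar = (target − residual)·4.0·V
residual = 14.695·(0.01821 + 0.09011·e^(−0.04·14.7)) = 1.0031
sugar = (3.0 − 1.0031)·4.0·20.1

160.5518 g


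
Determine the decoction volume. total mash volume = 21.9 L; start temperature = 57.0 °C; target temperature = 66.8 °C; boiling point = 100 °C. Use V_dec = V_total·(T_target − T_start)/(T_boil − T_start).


V_dec = 21.9·(66.8 − 57.0)/(100 − 57.0)

4.9912 L


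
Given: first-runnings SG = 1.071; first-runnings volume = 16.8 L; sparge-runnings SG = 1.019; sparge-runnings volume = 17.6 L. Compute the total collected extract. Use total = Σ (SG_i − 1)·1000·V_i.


first = (1.071 − 1)·1000·16.8 = 1192.8000
sparge = (1.019 − 1)·1000·17.6 = 334.4000
total = 1192.8000 + 334.4000

1527.2000 gravity·L


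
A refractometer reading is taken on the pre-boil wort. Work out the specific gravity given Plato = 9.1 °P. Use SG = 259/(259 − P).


SG = 259/(259 − 9.1)

1.0364


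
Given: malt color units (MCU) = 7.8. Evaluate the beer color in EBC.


SRM = 1.4922·MCU^0.6859;  EBC = SRM·1.97
SRM = 1.4922·7.8^0.6859 = 6.1054
EBC = 6.1054·1.97

12.0277 EBC


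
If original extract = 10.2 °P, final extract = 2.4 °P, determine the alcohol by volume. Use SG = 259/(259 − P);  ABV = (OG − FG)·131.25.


OG = 259/(259 − 10.2) = 1.0410
FG = 259/(259 − 2.4) = 1.0094
ABV = (1.0410 − 1.0094)·131.25

4.1532 % ABV


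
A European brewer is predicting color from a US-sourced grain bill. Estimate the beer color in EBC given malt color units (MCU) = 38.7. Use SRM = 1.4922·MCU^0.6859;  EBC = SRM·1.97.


SRM = 1.4922·38.7^0.6859 = 18.3163
EBC = 18.3163·1.97

36.0831 EBC


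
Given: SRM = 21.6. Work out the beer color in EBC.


EBC = SRM · 1.97
EBC = 21.6 · 1.97

42.5520 EBC


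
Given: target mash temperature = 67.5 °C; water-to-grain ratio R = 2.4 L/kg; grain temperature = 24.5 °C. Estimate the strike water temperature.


T_strike = (0.41/R)·(T_mash − T_grain) + T_mash
T_strike = (0.41/2.4)·(67.5 − 24.5) + 67.5

74.8458 °C


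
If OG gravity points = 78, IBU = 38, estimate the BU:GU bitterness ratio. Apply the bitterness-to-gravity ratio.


BU:GU = IBU / OG_points
BU:GU = 38 / 78

0.4872


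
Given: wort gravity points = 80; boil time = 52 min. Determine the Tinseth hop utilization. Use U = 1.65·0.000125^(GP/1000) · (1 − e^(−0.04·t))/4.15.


bigness = 1.65·0.000125^(80/1000) = 0.8040
boil_factor = (1 − e^(−0.04·52))/4.15 = 0.2109
U = 0.8040 · 0.2109

0.1695


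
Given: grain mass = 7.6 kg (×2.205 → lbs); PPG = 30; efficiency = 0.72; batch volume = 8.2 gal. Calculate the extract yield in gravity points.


points = lbs × PPG × eff / vol
lbs = 7.6 × 2.205 = 16.7580
points = 16.7580 × 30 × 0.72 / 8.2

44.1430 points


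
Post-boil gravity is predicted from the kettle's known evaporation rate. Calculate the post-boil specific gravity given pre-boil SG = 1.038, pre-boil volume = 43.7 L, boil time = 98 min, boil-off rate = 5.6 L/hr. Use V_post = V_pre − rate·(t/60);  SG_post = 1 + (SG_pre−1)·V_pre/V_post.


V_post = 43.7 − 5.6·(98/60) = 34.5533
SG_post = 1 + (1.038 − 1)·43.7/34.5533

1.0481


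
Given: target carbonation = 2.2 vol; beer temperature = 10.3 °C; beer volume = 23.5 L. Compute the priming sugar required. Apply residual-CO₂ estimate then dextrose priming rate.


residual = 14.695·(0.01821 + 0.09011·e^(−0.04·T));  sugar = (target − residual)·4.0·V
residual = 14.695·(0.01821 + 0.09011·e^(−0.04·10.3)) = 1.1446
sugar = (2.2 − 1.1446)·4.0·23.5

99.2054 g


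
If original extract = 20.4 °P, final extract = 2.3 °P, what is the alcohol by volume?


SG = 259/(259 − P);  ABV = (OG − FG)·131.25
OG = 259/(259 − 20.4) = 1.0855
FG = 259/(259 − 2.3) = 1.0090
ABV = (1.0855 − 1.0090)·131.25

10.0457 % ABV


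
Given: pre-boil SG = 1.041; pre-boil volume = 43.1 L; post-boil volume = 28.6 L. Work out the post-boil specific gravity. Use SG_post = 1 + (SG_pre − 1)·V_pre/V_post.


pts_pre = (1.041 − 1)·1000 = 41.0000
pts_post = 41.0000·43.1/28.6 = 61.7867
SG_post = 1 + 61.7867/1000

1.0618


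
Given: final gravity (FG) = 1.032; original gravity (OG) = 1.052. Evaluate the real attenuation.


AA = (OG−FG)/(OG−1)·100;  RA = AA·0.8192
AA = (1.052 − 1.032)/(1.052 − 1)·100 = 38.4615
RA = 38.4615·0.8192

31.5077 %


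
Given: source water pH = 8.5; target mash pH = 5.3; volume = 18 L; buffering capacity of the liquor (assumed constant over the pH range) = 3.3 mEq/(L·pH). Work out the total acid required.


acid = buffering capacity · (pH_source − pH_target) · V
acid = 3.3 · (8.5 − 5.3) · 18

190.0800 mEq


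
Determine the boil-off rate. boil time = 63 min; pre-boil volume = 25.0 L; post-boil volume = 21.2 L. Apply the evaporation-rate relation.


rate = (V_pre − V_post) / (t_min/60)
rate = (25.0 − 21.2) / (63/60)

3.6190 L/hr


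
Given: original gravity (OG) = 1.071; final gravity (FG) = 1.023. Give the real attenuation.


AA = (OG−FG)/(OG−1)·100;  RA = AA·0.8192
AA = (1.071 − 1.023)/(1.071 − 1)·100 = 67.6056
RA = 67.6056·0.8192

55.3825 %


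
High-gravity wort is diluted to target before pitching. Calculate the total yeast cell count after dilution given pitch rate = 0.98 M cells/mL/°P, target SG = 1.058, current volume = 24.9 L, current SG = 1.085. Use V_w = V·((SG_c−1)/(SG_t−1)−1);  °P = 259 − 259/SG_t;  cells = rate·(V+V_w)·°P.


V_w = 24.9·((1.085−1)/(1.058−1)−1) = 11.5914
V_final = 24.9 + 11.5914 = 36.4914
°P = 259 − 259/1.058 = 14.1985
cells = 0.98·36.4914·14.1985

507.7600 billion cells


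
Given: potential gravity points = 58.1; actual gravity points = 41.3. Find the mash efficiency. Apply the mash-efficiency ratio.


efficiency = actual / potential × 100
efficiency = 41.3 / 58.1 × 100

71.0843 %


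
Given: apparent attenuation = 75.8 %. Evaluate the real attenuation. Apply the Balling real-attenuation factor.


RA = AA · 0.8192
RA = 75.8 · 0.8192

62.0954 %


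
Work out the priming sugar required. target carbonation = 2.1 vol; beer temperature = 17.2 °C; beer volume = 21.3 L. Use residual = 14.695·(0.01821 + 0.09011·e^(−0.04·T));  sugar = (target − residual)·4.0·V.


residual = 14.695·(0.01821 + 0.09011·e^(−0.04·17.2)) = 0.9331
sugar = (2.1 − 0.9331)·4.0·21.3

99.4202 g


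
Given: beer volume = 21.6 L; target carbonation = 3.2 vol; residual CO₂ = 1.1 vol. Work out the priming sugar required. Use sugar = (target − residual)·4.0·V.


sugar = (3.2 − 1.1)·4.0·21.6

181.4400 g


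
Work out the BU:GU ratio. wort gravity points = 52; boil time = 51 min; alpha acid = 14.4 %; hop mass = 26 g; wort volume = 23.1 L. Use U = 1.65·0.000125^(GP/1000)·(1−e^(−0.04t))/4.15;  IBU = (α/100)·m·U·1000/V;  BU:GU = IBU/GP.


U = 1.65·0.000125^(52/1000)·(1−e^(−0.04·51))/4.15 = 0.2168
IBU = (14.4/100)·26·0.2168·1000/23.1 = 35.1321
BU:GU = 35.1321/52

0.6756


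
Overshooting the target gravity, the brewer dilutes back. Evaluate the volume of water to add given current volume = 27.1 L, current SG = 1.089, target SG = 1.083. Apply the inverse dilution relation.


V_water = V·((SG_curr − 1)/(SG_target − 1) − 1)
V_water = 27.1·((1.089 − 1)/(1.083 − 1) − 1)

1.9590 L


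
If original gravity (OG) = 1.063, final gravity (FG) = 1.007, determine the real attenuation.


AA = (OG−FG)/(OG−1)·100;  RA = AA·0.8192
AA = (1.063 − 1.007)/(1.063 − 1)·100 = 88.8889
RA = 88.8889·0.8192

72.8178 %


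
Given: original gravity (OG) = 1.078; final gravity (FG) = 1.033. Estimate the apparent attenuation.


AA = (OG − FG)/(OG − 1) · 100
AA = (1.078 − 1.033)/(1.078 − 1) · 100

57.6923 %


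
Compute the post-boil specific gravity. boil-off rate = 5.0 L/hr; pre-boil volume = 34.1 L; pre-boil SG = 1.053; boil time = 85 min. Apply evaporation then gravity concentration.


V_post = V_pre − rate·(t/60);  SG_post = 1 + (SG_pre−1)·V_pre/V_post
V_post = 34.1 − 5.0·(85/60) = 27.0167
SG_post = 1 + (1.053 − 1)·34.1/27.0167

1.0669


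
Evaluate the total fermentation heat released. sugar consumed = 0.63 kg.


Q = m_sugar · 590 kJ/kg
Q = 0.63 · 590

371.7000 kJ


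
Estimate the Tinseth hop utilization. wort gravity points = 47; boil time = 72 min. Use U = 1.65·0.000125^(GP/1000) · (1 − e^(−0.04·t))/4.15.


bigness = 1.65·0.000125^(47/1000) = 1.0815
boil_factor = (1 − e^(−0.04·72))/4.15 = 0.2274
U = 1.0815 · 0.2274

0.2460


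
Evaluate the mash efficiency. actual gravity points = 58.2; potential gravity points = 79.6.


efficiency = actual / potential × 100
efficiency = 58.2 / 79.6 × 100

73.1156 %


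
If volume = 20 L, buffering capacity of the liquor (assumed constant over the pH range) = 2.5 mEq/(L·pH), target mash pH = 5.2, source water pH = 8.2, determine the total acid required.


acid = buffering capacity · (pH_source − pH_target) · V
acid = 2.5 · (8.2 − 5.2) · 20

150.0000 mEq


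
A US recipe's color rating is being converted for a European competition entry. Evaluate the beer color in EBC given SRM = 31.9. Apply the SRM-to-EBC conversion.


EBC = SRM · 1.97
EBC = 31.9 · 1.97

62.8430 EBC


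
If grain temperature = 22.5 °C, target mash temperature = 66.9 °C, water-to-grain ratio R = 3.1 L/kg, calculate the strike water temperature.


T_strike = (0.41/R)·(T_mash − T_grain) + T_mash
T_strike = (0.41/3.1)·(66.9 − 22.5) + 66.9

72.7723 °C


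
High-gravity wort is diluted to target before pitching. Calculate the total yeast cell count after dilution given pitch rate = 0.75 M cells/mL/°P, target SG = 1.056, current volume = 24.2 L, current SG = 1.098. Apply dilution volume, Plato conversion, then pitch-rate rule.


V_w = V·((SG_c−1)/(SG_t−1)−1);  °P = 259 − 259/SG_t;  cells = rate·(V+V_w)·°P
V_w = 24.2·((1.098−1)/(1.056−1)−1) = 18.1500
V_final = 24.2 + 18.1500 = 42.3500
°P = 259 − 259/1.056 = 13.7348
cells = 0.75·42.3500·13.7348

436.2531 billion cells


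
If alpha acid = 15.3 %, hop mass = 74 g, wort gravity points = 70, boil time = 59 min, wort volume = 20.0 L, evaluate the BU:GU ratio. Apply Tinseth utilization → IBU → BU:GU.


U = 1.65·0.000125^(GP/1000)·(1−e^(−0.04t))/4.15;  IBU = (α/100)·m·U·1000/V;  BU:GU = IBU/GP
U = 1.65·0.000125^(70/1000)·(1−e^(−0.04·59))/4.15 = 0.1919
IBU = (15.3/100)·74·0.1919·1000/20.0 = 108.6524
BU:GU = 108.6524/70

1.5522


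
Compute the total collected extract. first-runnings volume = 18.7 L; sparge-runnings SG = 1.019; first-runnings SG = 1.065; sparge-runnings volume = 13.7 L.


total = Σ (SG_i − 1)·1000·V_i
first = (1.065 − 1)·1000·18.7 = 1215.5000
sparge = (1.019 − 1)·1000·13.7 = 260.3000
total = 1215.5000 + 260.3000

1475.8000 gravity·L


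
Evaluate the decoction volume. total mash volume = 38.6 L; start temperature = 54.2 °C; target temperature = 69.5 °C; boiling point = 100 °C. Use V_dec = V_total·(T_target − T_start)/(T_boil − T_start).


V_dec = 38.6·(69.5 − 54.2)/(100 − 54.2)

12.8948 L


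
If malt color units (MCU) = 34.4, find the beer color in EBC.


SRM = 1.4922·MCU^0.6859;  EBC = SRM·1.97
SRM = 1.4922·34.4^0.6859 = 16.8948
EBC = 16.8948·1.97

33.2827 EBC


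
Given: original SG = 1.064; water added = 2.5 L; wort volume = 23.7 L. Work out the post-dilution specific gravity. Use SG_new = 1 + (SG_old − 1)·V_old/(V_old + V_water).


pts = (1.064 − 1)·1000·23.7/(23.7 + 2.5) = 57.8931
SG_new = 1 + 57.8931/1000

1.0579


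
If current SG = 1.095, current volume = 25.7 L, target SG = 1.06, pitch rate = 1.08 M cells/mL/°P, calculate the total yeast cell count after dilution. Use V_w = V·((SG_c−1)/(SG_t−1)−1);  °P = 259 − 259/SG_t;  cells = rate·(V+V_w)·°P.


V_w = 25.7·((1.095−1)/(1.06−1)−1) = 14.9917
V_final = 25.7 + 14.9917 = 40.6917
°P = 259 − 259/1.06 = 14.6604
cells = 1.08·40.6917·14.6604

644.2796 billion cells


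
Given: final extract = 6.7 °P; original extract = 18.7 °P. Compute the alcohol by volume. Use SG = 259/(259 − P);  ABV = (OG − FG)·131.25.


OG = 259/(259 − 18.7) = 1.0778
FG = 259/(259 − 6.7) = 1.0266
ABV = (1.0778 − 1.0266)·131.25

6.7284 % ABV


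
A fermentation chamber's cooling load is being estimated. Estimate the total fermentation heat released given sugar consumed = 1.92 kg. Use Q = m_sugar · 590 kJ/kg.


Q = 1.92 · 590

1132.8000 kJ


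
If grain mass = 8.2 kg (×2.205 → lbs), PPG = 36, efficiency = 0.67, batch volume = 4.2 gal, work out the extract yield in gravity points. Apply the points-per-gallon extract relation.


points = lbs × PPG × eff / vol
lbs = 8.2 × 2.205 = 18.0810
points = 18.0810 × 36 × 0.67 / 4.2

103.8366 points


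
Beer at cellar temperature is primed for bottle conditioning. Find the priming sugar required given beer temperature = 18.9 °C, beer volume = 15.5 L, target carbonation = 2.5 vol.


residual = 14.695·(0.01821 + 0.09011·e^(−0.04·T));  sugar = (target − residual)·4.0·V
residual = 14.695·(0.01821 + 0.09011·e^(−0.04·18.9)) = 0.8893
sugar = (2.5 − 0.8893)·4.0·15.5

99.8605 g


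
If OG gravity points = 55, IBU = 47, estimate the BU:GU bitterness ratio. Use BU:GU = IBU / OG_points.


BU:GU = 47 / 55

0.8545


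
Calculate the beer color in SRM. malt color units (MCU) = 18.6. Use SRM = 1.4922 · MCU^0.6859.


SRM = 1.4922 · 18.6^0.6859

11.0812 SRM


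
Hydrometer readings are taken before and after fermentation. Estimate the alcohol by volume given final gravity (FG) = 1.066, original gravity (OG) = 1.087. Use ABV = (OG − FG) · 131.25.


ABV = (1.087 − 1.066) · 131.25

2.7562 % ABV


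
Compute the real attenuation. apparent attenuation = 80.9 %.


RA = AA · 0.8192
RA = 80.9 · 0.8192

66.2733 %


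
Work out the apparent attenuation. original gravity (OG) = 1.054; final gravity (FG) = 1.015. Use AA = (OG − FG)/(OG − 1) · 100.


AA = (1.054 − 1.015)/(1.054 − 1) · 100

72.2222 %


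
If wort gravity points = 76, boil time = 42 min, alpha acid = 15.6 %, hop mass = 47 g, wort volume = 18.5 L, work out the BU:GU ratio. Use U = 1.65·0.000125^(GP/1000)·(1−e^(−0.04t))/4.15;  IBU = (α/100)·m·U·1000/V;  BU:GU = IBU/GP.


U = 1.65·0.000125^(76/1000)·(1−e^(−0.04·42))/4.15 = 0.1634
IBU = (15.6/100)·47·0.1634·1000/18.5 = 64.7555
BU:GU = 64.7555/76

0.8520


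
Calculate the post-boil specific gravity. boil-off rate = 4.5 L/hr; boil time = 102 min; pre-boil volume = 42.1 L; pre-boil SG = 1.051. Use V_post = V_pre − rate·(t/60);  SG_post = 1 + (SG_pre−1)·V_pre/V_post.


V_post = 42.1 − 4.5·(102/60) = 34.4500
SG_post = 1 + (1.051 − 1)·42.1/34.4500

1.0623


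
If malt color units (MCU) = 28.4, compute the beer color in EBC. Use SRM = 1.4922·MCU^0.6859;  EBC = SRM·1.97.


SRM = 1.4922·28.4^0.6859 = 14.8135
EBC = 14.8135·1.97

29.1826 EBC


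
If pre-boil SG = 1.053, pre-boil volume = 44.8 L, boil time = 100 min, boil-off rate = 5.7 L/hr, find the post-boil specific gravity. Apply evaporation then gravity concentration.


V_post = V_pre − rate·(t/60);  SG_post = 1 + (SG_pre−1)·V_pre/V_post
V_post = 44.8 − 5.7·(100/60) = 35.3000
SG_post = 1 + (1.053 − 1)·44.8/35.3000

1.0673


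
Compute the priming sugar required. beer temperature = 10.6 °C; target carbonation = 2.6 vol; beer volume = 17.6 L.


residual = 14.695·(0.01821 + 0.09011·e^(−0.04·T));  sugar = (target − residual)·4.0·V
residual = 14.695·(0.01821 + 0.09011·e^(−0.04·10.6)) = 1.1342
sugar = (2.6 − 1.1342)·4.0·17.6

103.1950 g


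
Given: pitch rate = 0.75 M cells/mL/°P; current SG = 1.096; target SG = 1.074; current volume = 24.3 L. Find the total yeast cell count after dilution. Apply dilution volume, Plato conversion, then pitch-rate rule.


V_w = V·((SG_c−1)/(SG_t−1)−1);  °P = 259 − 259/SG_t;  cells = rate·(V+V_w)·°P
V_w = 24.3·((1.096−1)/(1.074−1)−1) = 7.2243
V_final = 24.3 + 7.2243 = 31.5243
°P = 259 − 259/1.074 = 17.8454
cells = 0.75·31.5243·17.8454

421.9240 billion cells


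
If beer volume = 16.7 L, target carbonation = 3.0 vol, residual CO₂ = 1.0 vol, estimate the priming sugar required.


sugar = (target − residual)·4.0·V
sugar = (3.0 − 1.0)·4.0·16.7

133.6000 g


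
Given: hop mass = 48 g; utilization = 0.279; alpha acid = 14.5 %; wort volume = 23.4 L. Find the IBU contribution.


IBU = (α/100)·mass·U·1000 / V
IBU = (14.5/100)·48·0.279·1000 / 23.4

82.9846 IBU


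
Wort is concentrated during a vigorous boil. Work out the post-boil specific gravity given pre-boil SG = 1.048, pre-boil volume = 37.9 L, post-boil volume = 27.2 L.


SG_post = 1 + (SG_pre − 1)·V_pre/V_post
pts_pre = (1.048 − 1)·1000 = 48.0000
pts_post = 48.0000·37.9/27.2 = 66.8824
SG_post = 1 + 66.8824/1000

1.0669


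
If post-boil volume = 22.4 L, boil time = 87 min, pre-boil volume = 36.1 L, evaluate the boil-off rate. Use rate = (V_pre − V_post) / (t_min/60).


rate = (36.1 − 22.4) / (87/60)

9.4483 L/hr


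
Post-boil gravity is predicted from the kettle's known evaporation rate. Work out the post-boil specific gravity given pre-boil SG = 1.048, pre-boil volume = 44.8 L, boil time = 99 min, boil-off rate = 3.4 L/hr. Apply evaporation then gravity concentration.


V_post = V_pre − rate·(t/60);  SG_post = 1 + (SG_pre−1)·V_pre/V_post
V_post = 44.8 − 3.4·(99/60) = 39.1900
SG_post = 1 + (1.048 − 1)·44.8/39.1900

1.0549


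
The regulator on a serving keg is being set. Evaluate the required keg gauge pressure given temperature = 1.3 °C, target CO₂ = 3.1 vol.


psi = vols/(0.01821 + 0.09011·e^(−0.04·T)) − 14.695
psi = 3.1/(0.01821 + 0.09011·e^(−0.04·1.3)) − 14.695

15.1834 psi


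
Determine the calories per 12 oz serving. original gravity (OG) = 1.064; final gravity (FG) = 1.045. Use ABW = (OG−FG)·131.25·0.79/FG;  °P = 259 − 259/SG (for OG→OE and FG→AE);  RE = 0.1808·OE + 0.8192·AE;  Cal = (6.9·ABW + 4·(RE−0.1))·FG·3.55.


ABW = (1.064 − 1.045)·131.25·0.79/1.045 = 1.8852
OE = 259 − 259/1.064 = 15.5789 °P
AE = 259 − 259/1.045 = 11.1531 °P
RE = 0.1808·15.5789 + 0.8192·11.1531 = 11.9533 °P
Cal = (6.9·1.8852 + 4·(11.9533−0.1))·1.045·3.55

224.1478 kcal


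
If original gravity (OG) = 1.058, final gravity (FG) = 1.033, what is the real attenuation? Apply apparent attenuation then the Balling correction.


AA = (OG−FG)/(OG−1)·100;  RA = AA·0.8192
AA = (1.058 − 1.033)/(1.058 − 1)·100 = 43.1034
RA = 43.1034·0.8192

35.3103 %


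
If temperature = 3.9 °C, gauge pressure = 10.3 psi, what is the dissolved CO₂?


vols = (P + 14.695)·(0.01821 + 0.09011·e^(−0.04·T))
vols = (10.3 + 14.695)·(0.01821 + 0.09011·e^(−0.04·3.9))

2.3821 volumes


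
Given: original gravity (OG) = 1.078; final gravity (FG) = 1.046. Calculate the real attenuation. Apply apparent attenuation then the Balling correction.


AA = (OG−FG)/(OG−1)·100;  RA = AA·0.8192
AA = (1.078 − 1.046)/(1.078 − 1)·100 = 41.0256
RA = 41.0256·0.8192

33.6082 %


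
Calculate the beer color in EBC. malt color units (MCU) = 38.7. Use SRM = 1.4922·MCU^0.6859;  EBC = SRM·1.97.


SRM = 1.4922·38.7^0.6859 = 18.3163
EBC = 18.3163·1.97

36.0831 EBC


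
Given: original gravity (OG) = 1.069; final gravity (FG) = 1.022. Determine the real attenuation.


AA = (OG−FG)/(OG−1)·100;  RA = AA·0.8192
AA = (1.069 − 1.022)/(1.069 − 1)·100 = 68.1159
RA = 68.1159·0.8192

55.8006 %


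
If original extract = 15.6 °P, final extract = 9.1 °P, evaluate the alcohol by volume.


SG = 259/(259 − P);  ABV = (OG − FG)·131.25
OG = 259/(259 − 15.6) = 1.0641
FG = 259/(259 − 9.1) = 1.0364
ABV = (1.0641 − 1.0364)·131.25

3.6327 % ABV


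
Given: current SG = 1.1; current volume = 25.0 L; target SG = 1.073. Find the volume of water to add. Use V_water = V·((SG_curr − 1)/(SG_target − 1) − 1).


V_water = 25.0·((1.1 − 1)/(1.073 − 1) − 1)

9.2466 L


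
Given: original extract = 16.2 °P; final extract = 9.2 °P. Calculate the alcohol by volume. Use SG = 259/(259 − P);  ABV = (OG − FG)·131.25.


OG = 259/(259 − 16.2) = 1.0667
FG = 259/(259 − 9.2) = 1.0368
ABV = (1.0667 − 1.0368)·131.25

3.9233 % ABV


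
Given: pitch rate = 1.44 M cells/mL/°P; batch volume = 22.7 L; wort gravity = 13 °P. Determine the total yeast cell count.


cells (billions) = rate · V_L · °P
cells = 1.44 · 22.7 · 13

424.9440 billion cells
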